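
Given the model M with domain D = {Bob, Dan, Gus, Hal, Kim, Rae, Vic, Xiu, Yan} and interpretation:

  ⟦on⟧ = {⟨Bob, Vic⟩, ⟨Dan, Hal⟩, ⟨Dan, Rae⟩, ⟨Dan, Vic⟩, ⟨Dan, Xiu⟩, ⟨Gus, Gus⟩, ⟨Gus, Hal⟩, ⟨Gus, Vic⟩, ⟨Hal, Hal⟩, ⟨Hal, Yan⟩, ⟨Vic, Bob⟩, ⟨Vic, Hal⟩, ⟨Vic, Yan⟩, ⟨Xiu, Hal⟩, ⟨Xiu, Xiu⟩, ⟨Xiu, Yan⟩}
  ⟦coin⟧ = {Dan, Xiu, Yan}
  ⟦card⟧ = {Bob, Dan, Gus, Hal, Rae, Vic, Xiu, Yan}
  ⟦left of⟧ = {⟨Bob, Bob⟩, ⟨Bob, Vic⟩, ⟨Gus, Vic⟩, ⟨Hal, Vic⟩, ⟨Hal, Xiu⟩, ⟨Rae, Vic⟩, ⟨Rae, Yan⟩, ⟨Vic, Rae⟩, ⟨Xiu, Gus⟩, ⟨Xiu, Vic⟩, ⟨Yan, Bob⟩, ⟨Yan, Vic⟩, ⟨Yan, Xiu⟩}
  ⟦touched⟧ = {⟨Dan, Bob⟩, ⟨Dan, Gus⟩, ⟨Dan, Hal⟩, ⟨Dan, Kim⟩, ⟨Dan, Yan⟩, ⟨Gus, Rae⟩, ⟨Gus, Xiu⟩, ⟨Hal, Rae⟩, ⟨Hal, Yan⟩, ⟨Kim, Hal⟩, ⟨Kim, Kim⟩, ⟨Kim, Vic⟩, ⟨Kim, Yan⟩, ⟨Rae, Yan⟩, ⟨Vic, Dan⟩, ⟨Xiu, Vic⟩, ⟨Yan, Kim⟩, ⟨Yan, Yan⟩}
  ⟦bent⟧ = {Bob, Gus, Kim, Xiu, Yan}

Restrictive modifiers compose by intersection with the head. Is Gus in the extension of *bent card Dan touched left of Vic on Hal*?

⟦Dan touched⟧ = {x : ⟨Dan, x⟩ ∈ ⟦touched⟧} = {Bob, Gus, Hal, Kim, Yan}
⟦left of Vic⟧ = {x : ⟨x, Vic⟩ ∈ ⟦left of⟧} = {Bob, Gus, Hal, Rae, Xiu, Yan}
⟦on Hal⟧ = {x : ⟨x, Hal⟩ ∈ ⟦on⟧} = {Dan, Gus, Hal, Vic, Xiu}
⟦card⟧ = {Bob, Dan, Gus, Hal, Rae, Vic, Xiu, Yan}
… ∩ ⟦Dan touched⟧ = {Bob, Dan, Gus, Hal, Rae, Vic, Xiu, Yan} ∩ {Bob, Gus, Hal, Kim, Yan} = {Bob, Gus, Hal, Yan}
… ∩ ⟦left of Vic⟧ = {Bob, Gus, Hal, Yan} ∩ {Bob, Gus, Hal, Rae, Xiu, Yan} = {Bob, Gus, Hal, Yan}
… ∩ ⟦on Hal⟧ = {Bob, Gus, Hal, Yan} ∩ {Dan, Gus, Hal, Vic, Xiu} = {Gus, Hal}
… ∩ ⟦bent⟧ = {Gus, Hal} ∩ {Bob, Gus, Kim, Xiu, Yan} = {Gus}
⟦bent card Dan touched left of Vic on Hal⟧ = {Gus}; Gus ∈ this set.

yes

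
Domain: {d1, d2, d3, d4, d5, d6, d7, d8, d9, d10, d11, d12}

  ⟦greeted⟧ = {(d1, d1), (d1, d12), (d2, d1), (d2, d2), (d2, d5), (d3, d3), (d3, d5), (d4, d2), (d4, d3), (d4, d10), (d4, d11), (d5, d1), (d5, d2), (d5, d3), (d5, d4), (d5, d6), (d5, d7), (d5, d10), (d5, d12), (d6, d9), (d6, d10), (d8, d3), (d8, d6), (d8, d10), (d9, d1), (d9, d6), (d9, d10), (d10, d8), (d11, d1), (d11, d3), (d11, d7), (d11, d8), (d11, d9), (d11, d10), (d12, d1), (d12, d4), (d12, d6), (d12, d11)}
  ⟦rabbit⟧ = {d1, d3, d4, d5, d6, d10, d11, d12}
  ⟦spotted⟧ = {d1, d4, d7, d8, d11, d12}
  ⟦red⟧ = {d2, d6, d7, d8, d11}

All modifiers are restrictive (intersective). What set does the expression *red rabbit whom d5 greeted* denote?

⟦whom d5 greeted⟧ = {x : ⟨d5, x⟩ ∈ ⟦greeted⟧} = {d1, d2, d3, d4, d6, d7, d10, d12}
⟦rabbit⟧ = {d1, d3, d4, d5, d6, d10, d11, d12}
… ∩ ⟦whom d5 greeted⟧ = {d1, d3, d4, d5, d6, d10, d11, d12} ∩ {d1, d2, d3, d4, d6, d7, d10, d12} = {d1, d3, d4, d6, d10, d12}
… ∩ ⟦red⟧ = {d1, d3, d4, d6, d10, d12} ∩ {d2, d6, d7, d8, d11} = {d6}
So ⟦red rabbit whom d5 greeted⟧ = {d6}.

{d6}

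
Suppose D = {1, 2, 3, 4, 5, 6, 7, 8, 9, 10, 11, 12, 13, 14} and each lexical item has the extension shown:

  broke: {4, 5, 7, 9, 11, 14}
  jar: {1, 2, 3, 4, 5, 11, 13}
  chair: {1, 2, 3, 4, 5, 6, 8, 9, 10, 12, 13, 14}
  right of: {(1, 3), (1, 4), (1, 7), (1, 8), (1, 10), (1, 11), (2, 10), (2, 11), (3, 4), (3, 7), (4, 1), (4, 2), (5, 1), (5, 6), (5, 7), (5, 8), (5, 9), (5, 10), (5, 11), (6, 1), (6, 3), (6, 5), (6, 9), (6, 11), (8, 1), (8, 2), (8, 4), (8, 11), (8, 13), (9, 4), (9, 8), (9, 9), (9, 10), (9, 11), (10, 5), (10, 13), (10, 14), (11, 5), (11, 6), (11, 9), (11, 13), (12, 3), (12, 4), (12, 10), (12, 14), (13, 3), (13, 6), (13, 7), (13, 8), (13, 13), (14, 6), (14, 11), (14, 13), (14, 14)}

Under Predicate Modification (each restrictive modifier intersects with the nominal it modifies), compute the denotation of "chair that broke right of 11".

⟦that broke⟧ = ⟦broke⟧ = {4, 5, 7, 9, 11, 14}
⟦right of 11⟧ = {x : ⟨x, 11⟩ ∈ ⟦right of⟧} = {1, 2, 5, 6, 8, 9, 14}
⟦chair⟧ = {1, 2, 3, 4, 5, 6, 8, 9, 10, 12, 13, 14}
… ∩ ⟦that broke⟧ = {1, 2, 3, 4, 5, 6, 8, 9, 10, 12, 13, 14} ∩ {4, 5, 7, 9, 11, 14} = {4, 5, 9, 14}
… ∩ ⟦right of 11⟧ = {4, 5, 9, 14} ∩ {1, 2, 5, 6, 8, 9, 14} = {5, 9, 14}
So ⟦chair that broke right of 11⟧ = {5, 9, 14}.

{5, 9, 14}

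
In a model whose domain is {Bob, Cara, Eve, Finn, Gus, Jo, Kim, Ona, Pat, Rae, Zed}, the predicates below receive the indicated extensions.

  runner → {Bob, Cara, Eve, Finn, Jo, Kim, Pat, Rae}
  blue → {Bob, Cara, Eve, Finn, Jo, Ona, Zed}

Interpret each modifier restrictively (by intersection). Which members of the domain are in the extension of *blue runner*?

⟦runner⟧ = {Bob, Cara, Eve, Finn, Jo, Kim, Pat, Rae}
… ∩ ⟦blue⟧ = {Bob, Cara, Eve, Finn, Jo, Kim, Pat, Rae} ∩ {Bob, Cara, Eve, Finn, Jo, Ona, Zed} = {Bob, Cara, Eve, Finn, Jo}
So ⟦blue runner⟧ = {Bob, Cara, Eve, Finn, Jo}.

{Bob, Cara, Eve, Finn, Jo}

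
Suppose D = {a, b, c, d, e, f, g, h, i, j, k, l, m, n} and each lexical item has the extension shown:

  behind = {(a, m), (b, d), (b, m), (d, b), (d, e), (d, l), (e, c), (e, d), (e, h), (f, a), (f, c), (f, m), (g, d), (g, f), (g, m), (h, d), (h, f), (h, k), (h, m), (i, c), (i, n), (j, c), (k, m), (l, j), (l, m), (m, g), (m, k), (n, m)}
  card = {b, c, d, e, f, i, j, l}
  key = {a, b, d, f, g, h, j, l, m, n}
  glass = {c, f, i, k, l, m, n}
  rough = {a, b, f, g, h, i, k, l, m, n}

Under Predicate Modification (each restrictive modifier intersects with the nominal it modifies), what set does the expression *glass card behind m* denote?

{f, l}

⟦behind m⟧ = {x : ⟨x, m⟩ ∈ ⟦behind⟧} = {a, b, f, g, h, k, l, n}
⟦card⟧ = {b, c, d, e, f, i, j, l}
… ∩ ⟦behind m⟧ = {b, c, d, e, f, i, j, l} ∩ {a, b, f, g, h, k, l, n} = {b, f, l}
… ∩ ⟦glass⟧ = {b, f, l} ∩ {c, f, i, k, l, m, n} = {f, l}
So ⟦glass card behind m⟧ = {f, l}.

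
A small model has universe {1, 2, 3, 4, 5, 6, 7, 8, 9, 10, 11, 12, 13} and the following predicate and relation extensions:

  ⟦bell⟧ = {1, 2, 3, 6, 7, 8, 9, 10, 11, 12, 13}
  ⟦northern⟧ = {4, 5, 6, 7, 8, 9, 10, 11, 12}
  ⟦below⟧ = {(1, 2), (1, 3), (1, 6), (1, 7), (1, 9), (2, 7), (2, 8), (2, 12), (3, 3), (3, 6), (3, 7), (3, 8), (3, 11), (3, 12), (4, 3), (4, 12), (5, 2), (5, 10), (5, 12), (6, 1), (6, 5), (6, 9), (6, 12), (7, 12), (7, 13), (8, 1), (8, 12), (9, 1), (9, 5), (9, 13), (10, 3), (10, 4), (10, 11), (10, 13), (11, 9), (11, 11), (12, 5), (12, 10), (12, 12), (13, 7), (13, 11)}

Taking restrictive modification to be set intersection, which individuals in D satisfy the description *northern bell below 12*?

{6, 7, 8, 12}

⟦below 12⟧ = {x : ⟨x, 12⟩ ∈ ⟦below⟧} = {2, 3, 4, 5, 6, 7, 8, 12}
⟦bell⟧ = {1, 2, 3, 6, 7, 8, 9, 10, 11, 12, 13}
… ∩ ⟦below 12⟧ = {1, 2, 3, 6, 7, 8, 9, 10, 11, 12, 13} ∩ {2, 3, 4, 5, 6, 7, 8, 12} = {2, 3, 6, 7, 8, 12}
… ∩ ⟦northern⟧ = {2, 3, 6, 7, 8, 12} ∩ {4, 5, 6, 7, 8, 9, 10, 11, 12} = {6, 7, 8, 12}
So ⟦northern bell below 12⟧ = {6, 7, 8, 12}.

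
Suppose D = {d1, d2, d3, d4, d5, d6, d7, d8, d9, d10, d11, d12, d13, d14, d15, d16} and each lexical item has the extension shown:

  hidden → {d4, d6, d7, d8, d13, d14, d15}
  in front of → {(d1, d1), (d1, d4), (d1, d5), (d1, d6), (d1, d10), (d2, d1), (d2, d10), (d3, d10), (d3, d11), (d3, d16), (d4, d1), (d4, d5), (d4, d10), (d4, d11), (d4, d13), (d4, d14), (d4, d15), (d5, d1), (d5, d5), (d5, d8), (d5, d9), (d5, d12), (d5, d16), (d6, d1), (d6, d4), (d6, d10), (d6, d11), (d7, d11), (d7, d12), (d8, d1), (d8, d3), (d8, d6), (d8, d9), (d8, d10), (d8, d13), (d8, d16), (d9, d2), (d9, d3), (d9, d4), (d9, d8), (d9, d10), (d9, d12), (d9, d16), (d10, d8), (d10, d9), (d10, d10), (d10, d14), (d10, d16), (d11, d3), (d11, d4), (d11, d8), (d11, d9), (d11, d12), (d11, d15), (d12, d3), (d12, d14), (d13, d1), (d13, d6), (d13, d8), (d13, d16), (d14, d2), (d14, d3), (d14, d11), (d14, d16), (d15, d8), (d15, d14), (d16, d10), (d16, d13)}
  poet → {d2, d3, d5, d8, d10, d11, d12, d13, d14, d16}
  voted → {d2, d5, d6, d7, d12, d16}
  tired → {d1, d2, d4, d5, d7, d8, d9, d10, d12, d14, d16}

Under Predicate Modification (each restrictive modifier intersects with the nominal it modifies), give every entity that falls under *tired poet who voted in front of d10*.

{d2, d16}

⟦who voted⟧ = ⟦voted⟧ = {d2, d5, d6, d7, d12, d16}
⟦in front of d10⟧ = {x : ⟨x, d10⟩ ∈ ⟦in front of⟧} = {d1, d2, d3, d4, d6, d8, d9, d10, d16}
⟦poet⟧ = {d2, d3, d5, d8, d10, d11, d12, d13, d14, d16}
… ∩ ⟦who voted⟧ = {d2, d3, d5, d8, d10, d11, d12, d13, d14, d16} ∩ {d2, d5, d6, d7, d12, d16} = {d2, d5, d12, d16}
… ∩ ⟦in front of d10⟧ = {d2, d5, d12, d16} ∩ {d1, d2, d3, d4, d6, d8, d9, d10, d16} = {d2, d16}
… ∩ ⟦tired⟧ = {d2, d16} ∩ {d1, d2, d4, d5, d7, d8, d9, d10, d12, d14, d16} = {d2, d16}
So ⟦tired poet who voted in front of d10⟧ = {d2, d16}.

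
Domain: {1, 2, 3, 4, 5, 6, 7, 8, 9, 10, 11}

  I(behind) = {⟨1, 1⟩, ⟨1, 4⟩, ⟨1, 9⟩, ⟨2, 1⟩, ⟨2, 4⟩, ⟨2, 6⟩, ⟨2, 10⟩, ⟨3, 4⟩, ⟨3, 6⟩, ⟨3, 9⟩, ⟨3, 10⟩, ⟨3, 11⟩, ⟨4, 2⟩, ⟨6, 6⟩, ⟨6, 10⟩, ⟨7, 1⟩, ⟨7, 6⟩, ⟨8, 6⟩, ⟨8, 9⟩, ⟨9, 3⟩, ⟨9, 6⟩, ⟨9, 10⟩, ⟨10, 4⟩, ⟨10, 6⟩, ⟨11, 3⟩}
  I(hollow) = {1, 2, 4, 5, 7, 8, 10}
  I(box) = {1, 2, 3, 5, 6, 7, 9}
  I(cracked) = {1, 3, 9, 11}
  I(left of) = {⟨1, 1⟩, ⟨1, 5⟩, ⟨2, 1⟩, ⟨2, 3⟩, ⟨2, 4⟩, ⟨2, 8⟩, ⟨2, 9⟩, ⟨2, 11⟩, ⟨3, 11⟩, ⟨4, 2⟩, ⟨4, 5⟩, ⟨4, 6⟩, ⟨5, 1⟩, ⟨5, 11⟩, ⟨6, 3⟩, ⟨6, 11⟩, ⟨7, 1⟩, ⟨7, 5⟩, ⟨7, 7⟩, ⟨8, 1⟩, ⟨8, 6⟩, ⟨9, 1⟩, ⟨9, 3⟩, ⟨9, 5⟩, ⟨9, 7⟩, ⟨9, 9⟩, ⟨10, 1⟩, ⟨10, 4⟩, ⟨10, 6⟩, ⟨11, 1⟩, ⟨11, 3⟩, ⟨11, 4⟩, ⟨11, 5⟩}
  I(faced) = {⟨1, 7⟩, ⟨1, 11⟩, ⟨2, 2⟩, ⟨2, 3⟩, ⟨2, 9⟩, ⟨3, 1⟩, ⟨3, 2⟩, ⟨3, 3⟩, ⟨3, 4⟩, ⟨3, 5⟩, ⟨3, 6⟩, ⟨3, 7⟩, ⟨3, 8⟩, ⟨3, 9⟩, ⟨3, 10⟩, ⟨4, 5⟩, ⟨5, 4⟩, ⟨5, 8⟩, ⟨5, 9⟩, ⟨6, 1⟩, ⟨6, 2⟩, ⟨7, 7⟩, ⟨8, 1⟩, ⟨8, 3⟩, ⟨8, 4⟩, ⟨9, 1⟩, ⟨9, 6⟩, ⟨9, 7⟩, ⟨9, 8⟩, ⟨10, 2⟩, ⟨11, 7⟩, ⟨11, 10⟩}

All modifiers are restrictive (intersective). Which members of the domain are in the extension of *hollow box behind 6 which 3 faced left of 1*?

{2, 7}

⟦behind 6⟧ = {x : ⟨x, 6⟩ ∈ ⟦behind⟧} = {2, 3, 6, 7, 8, 9, 10}
⟦which 3 faced⟧ = {x : ⟨3, x⟩ ∈ ⟦faced⟧} = {1, 2, 3, 4, 5, 6, 7, 8, 9, 10}
⟦left of 1⟧ = {x : ⟨x, 1⟩ ∈ ⟦left of⟧} = {1, 2, 5, 7, 8, 9, 10, 11}
⟦box⟧ = {1, 2, 3, 5, 6, 7, 9}
… ∩ ⟦behind 6⟧ = {1, 2, 3, 5, 6, 7, 9} ∩ {2, 3, 6, 7, 8, 9, 10} = {2, 3, 6, 7, 9}
… ∩ ⟦which 3 faced⟧ = {2, 3, 6, 7, 9} ∩ {1, 2, 3, 4, 5, 6, 7, 8, 9, 10} = {2, 3, 6, 7, 9}
… ∩ ⟦left of 1⟧ = {2, 3, 6, 7, 9} ∩ {1, 2, 5, 7, 8, 9, 10, 11} = {2, 7, 9}
… ∩ ⟦hollow⟧ = {2, 7, 9} ∩ {1, 2, 4, 5, 7, 8, 10} = {2, 7}
So ⟦hollow box behind 6 which 3 faced left of 1⟧ = {2, 7}.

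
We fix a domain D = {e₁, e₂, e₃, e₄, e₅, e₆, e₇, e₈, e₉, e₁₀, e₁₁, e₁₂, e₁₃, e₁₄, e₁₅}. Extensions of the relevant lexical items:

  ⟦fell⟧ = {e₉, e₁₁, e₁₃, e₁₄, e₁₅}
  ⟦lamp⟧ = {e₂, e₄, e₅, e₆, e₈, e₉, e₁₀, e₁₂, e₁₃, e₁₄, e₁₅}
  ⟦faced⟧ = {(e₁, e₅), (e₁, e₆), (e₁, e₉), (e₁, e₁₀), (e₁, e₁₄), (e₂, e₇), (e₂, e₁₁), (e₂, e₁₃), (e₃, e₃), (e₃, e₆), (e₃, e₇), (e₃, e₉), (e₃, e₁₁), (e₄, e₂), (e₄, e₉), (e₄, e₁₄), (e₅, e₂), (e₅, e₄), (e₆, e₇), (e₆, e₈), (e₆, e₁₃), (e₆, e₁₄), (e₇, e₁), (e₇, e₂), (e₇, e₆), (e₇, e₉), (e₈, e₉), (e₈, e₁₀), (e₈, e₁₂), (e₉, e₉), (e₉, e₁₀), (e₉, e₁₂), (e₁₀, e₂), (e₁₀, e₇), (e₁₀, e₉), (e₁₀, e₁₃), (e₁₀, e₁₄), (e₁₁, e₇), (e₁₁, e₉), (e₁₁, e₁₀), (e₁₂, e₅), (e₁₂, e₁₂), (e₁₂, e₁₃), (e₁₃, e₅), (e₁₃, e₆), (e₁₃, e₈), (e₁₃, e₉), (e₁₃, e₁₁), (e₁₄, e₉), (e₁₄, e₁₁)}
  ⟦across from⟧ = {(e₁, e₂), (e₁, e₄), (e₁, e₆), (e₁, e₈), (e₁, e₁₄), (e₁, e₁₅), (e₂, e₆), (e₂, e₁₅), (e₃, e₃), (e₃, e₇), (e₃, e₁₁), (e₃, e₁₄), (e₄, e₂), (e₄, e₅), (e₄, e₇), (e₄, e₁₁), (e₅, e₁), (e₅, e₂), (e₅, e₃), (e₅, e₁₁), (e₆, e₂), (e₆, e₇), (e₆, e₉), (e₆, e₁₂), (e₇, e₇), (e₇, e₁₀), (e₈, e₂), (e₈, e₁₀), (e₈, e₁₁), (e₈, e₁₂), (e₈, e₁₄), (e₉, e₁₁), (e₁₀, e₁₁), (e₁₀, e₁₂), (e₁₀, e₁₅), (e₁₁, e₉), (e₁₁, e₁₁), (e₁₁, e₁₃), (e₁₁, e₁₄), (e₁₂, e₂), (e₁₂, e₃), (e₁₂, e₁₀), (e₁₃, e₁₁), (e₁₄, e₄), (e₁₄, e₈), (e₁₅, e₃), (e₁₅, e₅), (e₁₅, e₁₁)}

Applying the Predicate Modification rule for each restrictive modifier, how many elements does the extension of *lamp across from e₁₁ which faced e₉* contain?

⟦across from e₁₁⟧ = {x : ⟨x, e₁₁⟩ ∈ ⟦across from⟧} = {e₃, e₄, e₅, e₈, e₉, e₁₀, e₁₁, e₁₃, e₁₅}
⟦which faced e₉⟧ = {x : ⟨x, e₉⟩ ∈ ⟦faced⟧} = {e₁, e₃, e₄, e₇, e₈, e₉, e₁₀, e₁₁, e₁₃, e₁₄}
⟦lamp⟧ = {e₂, e₄, e₅, e₆, e₈, e₉, e₁₀, e₁₂, e₁₃, e₁₄, e₁₅}
… ∩ ⟦across from e₁₁⟧ = {e₂, e₄, e₅, e₆, e₈, e₉, e₁₀, e₁₂, e₁₃, e₁₄, e₁₅} ∩ {e₃, e₄, e₅, e₈, e₉, e₁₀, e₁₁, e₁₃, e₁₅} = {e₄, e₅, e₈, e₉, e₁₀, e₁₃, e₁₅}
… ∩ ⟦which faced e₉⟧ = {e₄, e₅, e₈, e₉, e₁₀, e₁₃, e₁₅} ∩ {e₁, e₃, e₄, e₇, e₈, e₉, e₁₀, e₁₁, e₁₃, e₁₄} = {e₄, e₈, e₉, e₁₀, e₁₃}
⟦lamp across from e₁₁ which faced e₉⟧ = {e₄, e₈, e₉, e₁₀, e₁₃}, so the cardinality is 5.

5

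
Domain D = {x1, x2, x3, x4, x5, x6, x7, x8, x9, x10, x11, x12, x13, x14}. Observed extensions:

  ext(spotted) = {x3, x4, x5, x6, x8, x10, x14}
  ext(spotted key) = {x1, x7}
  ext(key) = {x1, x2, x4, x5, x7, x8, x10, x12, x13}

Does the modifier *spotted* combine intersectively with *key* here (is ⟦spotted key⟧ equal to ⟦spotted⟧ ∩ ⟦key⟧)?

no

⟦spotted⟧ ∩ ⟦key⟧ = {x3, x4, x5, x6, x8, x10, x14} ∩ {x1, x2, x4, x5, x7, x8, x10, x12, x13} = {x4, x5, x8, x10}
Observed ⟦spotted key⟧ = {x1, x7}.
These differ, so the modifier is not intersective in this model.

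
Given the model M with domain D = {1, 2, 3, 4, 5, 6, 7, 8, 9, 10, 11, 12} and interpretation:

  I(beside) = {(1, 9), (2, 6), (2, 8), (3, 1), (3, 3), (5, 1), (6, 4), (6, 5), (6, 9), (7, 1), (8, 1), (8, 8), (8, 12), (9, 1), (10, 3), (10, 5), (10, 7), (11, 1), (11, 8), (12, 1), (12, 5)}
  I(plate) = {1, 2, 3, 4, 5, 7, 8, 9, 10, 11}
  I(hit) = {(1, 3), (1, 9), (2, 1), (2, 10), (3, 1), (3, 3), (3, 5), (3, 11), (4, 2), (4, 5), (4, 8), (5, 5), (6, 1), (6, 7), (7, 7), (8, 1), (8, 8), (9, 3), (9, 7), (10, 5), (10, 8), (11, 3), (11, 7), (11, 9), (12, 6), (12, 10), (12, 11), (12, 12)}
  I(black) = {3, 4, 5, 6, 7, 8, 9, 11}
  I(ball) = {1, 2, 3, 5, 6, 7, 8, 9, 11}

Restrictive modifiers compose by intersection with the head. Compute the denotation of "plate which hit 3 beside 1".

{3, 9, 11}

⟦which hit 3⟧ = {x : ⟨x, 3⟩ ∈ ⟦hit⟧} = {1, 3, 9, 11}
⟦beside 1⟧ = {x : ⟨x, 1⟩ ∈ ⟦beside⟧} = {3, 5, 7, 8, 9, 11, 12}
⟦plate⟧ = {1, 2, 3, 4, 5, 7, 8, 9, 10, 11}
… ∩ ⟦which hit 3⟧ = {1, 2, 3, 4, 5, 7, 8, 9, 10, 11} ∩ {1, 3, 9, 11} = {1, 3, 9, 11}
… ∩ ⟦beside 1⟧ = {1, 3, 9, 11} ∩ {3, 5, 7, 8, 9, 11, 12} = {3, 9, 11}
So ⟦plate which hit 3 beside 1⟧ = {3, 9, 11}.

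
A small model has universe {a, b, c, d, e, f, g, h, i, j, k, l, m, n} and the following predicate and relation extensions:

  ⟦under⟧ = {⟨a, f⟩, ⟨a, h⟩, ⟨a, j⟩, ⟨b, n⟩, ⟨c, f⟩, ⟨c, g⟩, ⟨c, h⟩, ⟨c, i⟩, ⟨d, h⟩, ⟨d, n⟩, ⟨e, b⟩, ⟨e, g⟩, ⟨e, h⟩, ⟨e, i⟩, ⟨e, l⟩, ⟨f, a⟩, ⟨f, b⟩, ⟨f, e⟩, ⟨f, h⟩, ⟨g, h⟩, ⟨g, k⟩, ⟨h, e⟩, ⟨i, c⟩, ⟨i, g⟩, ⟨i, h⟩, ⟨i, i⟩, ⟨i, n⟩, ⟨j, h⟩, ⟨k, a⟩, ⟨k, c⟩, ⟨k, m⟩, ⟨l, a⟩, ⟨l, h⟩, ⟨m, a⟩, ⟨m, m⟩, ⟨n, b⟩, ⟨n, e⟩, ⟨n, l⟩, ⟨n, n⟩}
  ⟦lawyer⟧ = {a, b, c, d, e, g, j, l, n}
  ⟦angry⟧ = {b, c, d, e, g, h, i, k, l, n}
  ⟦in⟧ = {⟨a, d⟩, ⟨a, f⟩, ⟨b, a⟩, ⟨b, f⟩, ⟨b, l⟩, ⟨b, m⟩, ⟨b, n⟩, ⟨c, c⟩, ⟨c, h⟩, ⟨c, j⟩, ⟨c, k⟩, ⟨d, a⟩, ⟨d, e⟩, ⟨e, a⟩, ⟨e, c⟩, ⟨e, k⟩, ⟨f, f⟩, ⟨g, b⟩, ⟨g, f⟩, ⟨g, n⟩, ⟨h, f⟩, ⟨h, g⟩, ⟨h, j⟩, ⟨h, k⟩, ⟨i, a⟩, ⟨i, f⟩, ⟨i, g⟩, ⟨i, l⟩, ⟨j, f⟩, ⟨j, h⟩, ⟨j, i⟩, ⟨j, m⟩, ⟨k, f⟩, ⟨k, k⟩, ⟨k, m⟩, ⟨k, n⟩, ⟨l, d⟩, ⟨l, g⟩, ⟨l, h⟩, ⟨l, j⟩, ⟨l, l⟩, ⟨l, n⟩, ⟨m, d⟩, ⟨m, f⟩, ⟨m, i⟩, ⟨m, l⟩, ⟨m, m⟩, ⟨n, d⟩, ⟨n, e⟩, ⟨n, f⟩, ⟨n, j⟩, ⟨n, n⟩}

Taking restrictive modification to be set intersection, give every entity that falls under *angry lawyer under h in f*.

⟦under h⟧ = {x : ⟨x, h⟩ ∈ ⟦under⟧} = {a, c, d, e, f, g, i, j, l}
⟦in f⟧ = {x : ⟨x, f⟩ ∈ ⟦in⟧} = {a, b, f, g, h, i, j, k, m, n}
⟦lawyer⟧ = {a, b, c, d, e, g, j, l, n}
… ∩ ⟦under h⟧ = {a, b, c, d, e, g, j, l, n} ∩ {a, c, d, e, f, g, i, j, l} = {a, c, d, e, g, j, l}
… ∩ ⟦in f⟧ = {a, c, d, e, g, j, l} ∩ {a, b, f, g, h, i, j, k, m, n} = {a, g, j}
… ∩ ⟦angry⟧ = {a, g, j} ∩ {b, c, d, e, g, h, i, k, l, n} = {g}
So ⟦angry lawyer under h in f⟧ = {g}.

{g}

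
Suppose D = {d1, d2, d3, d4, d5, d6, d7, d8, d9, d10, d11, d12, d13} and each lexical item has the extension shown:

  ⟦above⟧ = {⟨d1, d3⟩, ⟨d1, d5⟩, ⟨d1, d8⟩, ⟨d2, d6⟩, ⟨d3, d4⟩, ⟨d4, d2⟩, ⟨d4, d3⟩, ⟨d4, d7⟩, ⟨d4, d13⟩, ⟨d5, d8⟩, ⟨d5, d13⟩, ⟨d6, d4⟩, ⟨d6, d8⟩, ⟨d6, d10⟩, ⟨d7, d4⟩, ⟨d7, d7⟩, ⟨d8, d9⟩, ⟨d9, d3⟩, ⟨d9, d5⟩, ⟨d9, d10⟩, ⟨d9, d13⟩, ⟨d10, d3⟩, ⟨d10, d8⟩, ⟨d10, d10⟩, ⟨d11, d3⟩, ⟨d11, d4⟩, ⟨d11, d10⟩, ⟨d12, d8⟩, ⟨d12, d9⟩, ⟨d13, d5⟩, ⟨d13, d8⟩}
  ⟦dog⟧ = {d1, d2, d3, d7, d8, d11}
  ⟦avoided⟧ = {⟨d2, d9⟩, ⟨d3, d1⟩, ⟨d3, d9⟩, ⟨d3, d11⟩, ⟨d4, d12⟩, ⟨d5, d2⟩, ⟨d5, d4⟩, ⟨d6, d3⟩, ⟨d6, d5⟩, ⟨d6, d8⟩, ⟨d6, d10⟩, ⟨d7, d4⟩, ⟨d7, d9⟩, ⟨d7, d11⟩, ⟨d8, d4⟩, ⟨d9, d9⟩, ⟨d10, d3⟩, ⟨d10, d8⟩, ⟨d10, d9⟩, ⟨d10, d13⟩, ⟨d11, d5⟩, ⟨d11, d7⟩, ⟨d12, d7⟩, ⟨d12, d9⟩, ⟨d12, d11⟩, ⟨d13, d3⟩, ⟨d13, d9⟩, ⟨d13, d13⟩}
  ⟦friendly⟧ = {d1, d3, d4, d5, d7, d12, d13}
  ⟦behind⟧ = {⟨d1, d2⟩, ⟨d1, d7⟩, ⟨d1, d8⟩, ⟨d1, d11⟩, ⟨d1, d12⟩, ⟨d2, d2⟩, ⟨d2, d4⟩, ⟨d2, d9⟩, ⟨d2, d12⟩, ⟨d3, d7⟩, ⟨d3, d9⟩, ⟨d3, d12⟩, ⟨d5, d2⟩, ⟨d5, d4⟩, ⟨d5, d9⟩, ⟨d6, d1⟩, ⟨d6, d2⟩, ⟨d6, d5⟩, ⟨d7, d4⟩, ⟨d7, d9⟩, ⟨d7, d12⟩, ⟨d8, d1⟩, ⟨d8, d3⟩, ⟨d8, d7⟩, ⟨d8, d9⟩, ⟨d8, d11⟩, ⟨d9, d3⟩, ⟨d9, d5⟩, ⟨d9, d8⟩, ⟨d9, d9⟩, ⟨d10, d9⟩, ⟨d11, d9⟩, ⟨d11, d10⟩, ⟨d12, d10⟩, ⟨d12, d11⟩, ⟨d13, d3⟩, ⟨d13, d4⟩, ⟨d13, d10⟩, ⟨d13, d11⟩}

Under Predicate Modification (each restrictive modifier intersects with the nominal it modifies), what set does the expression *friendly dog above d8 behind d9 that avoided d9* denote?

⟦above d8⟧ = {x : ⟨x, d8⟩ ∈ ⟦above⟧} = {d1, d5, d6, d10, d12, d13}
⟦behind d9⟧ = {x : ⟨x, d9⟩ ∈ ⟦behind⟧} = {d2, d3, d5, d7, d8, d9, d10, d11}
⟦that avoided d9⟧ = {x : ⟨x, d9⟩ ∈ ⟦avoided⟧} = {d2, d3, d7, d9, d10, d12, d13}
⟦dog⟧ = {d1, d2, d3, d7, d8, d11}
… ∩ ⟦above d8⟧ = {d1, d2, d3, d7, d8, d11} ∩ {d1, d5, d6, d10, d12, d13} = {d1}
… ∩ ⟦behind d9⟧ = {d1} ∩ {d2, d3, d5, d7, d8, d9, d10, d11} = ∅
… ∩ ⟦that avoided d9⟧ = ∅ ∩ {d2, d3, d7, d9, d10, d12, d13} = ∅
… ∩ ⟦friendly⟧ = ∅ ∩ {d1, d3, d4, d5, d7, d12, d13} = ∅
So ⟦friendly dog above d8 behind d9 that avoided d9⟧ = { }.

{ }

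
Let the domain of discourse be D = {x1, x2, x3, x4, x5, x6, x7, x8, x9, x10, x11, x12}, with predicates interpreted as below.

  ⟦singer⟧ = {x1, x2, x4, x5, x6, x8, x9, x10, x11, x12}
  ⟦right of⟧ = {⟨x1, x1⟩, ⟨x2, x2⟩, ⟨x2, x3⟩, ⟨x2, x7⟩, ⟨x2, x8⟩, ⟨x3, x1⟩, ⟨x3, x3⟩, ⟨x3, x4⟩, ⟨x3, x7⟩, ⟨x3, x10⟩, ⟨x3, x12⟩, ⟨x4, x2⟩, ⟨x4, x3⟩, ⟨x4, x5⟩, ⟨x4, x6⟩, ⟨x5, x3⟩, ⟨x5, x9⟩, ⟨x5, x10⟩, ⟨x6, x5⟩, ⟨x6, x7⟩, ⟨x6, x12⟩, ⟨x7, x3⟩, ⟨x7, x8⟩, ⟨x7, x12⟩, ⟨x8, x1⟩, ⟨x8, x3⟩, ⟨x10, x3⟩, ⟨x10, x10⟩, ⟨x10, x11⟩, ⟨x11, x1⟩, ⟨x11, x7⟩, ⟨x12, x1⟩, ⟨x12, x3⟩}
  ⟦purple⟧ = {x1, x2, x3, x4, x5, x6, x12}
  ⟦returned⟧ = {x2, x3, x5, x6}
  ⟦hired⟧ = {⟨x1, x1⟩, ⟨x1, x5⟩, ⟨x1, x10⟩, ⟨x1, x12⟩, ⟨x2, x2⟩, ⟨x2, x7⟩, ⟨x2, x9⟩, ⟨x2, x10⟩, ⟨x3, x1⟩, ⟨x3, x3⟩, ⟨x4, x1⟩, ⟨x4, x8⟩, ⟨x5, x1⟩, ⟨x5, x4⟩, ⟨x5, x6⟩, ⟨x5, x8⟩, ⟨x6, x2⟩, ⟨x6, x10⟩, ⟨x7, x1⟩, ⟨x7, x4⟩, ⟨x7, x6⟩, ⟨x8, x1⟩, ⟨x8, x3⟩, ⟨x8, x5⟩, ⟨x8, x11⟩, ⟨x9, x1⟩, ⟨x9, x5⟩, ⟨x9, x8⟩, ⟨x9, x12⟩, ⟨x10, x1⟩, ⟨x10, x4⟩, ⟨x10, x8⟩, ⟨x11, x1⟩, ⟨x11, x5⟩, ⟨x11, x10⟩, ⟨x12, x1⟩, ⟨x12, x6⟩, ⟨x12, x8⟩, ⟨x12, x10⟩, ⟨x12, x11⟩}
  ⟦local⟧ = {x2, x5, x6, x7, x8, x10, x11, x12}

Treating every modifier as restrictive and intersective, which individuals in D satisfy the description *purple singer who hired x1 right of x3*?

⟦who hired x1⟧ = {x : ⟨x, x1⟩ ∈ ⟦hired⟧} = {x1, x3, x4, x5, x7, x8, x9, x10, x11, x12}
⟦right of x3⟧ = {x : ⟨x, x3⟩ ∈ ⟦right of⟧} = {x2, x3, x4, x5, x7, x8, x10, x12}
⟦singer⟧ = {x1, x2, x4, x5, x6, x8, x9, x10, x11, x12}
… ∩ ⟦who hired x1⟧ = {x1, x2, x4, x5, x6, x8, x9, x10, x11, x12} ∩ {x1, x3, x4, x5, x7, x8, x9, x10, x11, x12} = {x1, x4, x5, x8, x9, x10, x11, x12}
… ∩ ⟦right of x3⟧ = {x1, x4, x5, x8, x9, x10, x11, x12} ∩ {x2, x3, x4, x5, x7, x8, x10, x12} = {x4, x5, x8, x10, x12}
… ∩ ⟦purple⟧ = {x4, x5, x8, x10, x12} ∩ {x1, x2, x3, x4, x5, x6, x12} = {x4, x5, x12}
So ⟦purple singer who hired x1 right of x3⟧ = {x4, x5, x12}.

{x4, x5, x12}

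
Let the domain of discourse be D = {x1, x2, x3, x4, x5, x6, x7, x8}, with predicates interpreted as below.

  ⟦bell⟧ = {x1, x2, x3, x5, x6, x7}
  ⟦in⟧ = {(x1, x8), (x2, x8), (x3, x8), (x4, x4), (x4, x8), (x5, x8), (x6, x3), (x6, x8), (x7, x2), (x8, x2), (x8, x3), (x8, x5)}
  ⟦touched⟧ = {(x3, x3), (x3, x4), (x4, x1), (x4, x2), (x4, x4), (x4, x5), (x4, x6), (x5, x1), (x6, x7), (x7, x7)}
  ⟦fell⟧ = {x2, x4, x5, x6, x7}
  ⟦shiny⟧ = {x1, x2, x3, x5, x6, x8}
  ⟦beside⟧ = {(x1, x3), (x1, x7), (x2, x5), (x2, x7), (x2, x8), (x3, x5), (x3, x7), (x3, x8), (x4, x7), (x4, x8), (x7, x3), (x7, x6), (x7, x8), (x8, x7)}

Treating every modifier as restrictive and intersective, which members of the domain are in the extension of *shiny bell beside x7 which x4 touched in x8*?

{x1, x2}

⟦beside x7⟧ = {x : ⟨x, x7⟩ ∈ ⟦beside⟧} = {x1, x2, x3, x4, x8}
⟦which x4 touched⟧ = {x : ⟨x4, x⟩ ∈ ⟦touched⟧} = {x1, x2, x4, x5, x6}
⟦in x8⟧ = {x : ⟨x, x8⟩ ∈ ⟦in⟧} = {x1, x2, x3, x4, x5, x6}
⟦bell⟧ = {x1, x2, x3, x5, x6, x7}
… ∩ ⟦beside x7⟧ = {x1, x2, x3, x5, x6, x7} ∩ {x1, x2, x3, x4, x8} = {x1, x2, x3}
… ∩ ⟦which x4 touched⟧ = {x1, x2, x3} ∩ {x1, x2, x4, x5, x6} = {x1, x2}
… ∩ ⟦in x8⟧ = {x1, x2} ∩ {x1, x2, x3, x4, x5, x6} = {x1, x2}
… ∩ ⟦shiny⟧ = {x1, x2} ∩ {x1, x2, x3, x5, x6, x8} = {x1, x2}
So ⟦shiny bell beside x7 which x4 touched in x8⟧ = {x1, x2}.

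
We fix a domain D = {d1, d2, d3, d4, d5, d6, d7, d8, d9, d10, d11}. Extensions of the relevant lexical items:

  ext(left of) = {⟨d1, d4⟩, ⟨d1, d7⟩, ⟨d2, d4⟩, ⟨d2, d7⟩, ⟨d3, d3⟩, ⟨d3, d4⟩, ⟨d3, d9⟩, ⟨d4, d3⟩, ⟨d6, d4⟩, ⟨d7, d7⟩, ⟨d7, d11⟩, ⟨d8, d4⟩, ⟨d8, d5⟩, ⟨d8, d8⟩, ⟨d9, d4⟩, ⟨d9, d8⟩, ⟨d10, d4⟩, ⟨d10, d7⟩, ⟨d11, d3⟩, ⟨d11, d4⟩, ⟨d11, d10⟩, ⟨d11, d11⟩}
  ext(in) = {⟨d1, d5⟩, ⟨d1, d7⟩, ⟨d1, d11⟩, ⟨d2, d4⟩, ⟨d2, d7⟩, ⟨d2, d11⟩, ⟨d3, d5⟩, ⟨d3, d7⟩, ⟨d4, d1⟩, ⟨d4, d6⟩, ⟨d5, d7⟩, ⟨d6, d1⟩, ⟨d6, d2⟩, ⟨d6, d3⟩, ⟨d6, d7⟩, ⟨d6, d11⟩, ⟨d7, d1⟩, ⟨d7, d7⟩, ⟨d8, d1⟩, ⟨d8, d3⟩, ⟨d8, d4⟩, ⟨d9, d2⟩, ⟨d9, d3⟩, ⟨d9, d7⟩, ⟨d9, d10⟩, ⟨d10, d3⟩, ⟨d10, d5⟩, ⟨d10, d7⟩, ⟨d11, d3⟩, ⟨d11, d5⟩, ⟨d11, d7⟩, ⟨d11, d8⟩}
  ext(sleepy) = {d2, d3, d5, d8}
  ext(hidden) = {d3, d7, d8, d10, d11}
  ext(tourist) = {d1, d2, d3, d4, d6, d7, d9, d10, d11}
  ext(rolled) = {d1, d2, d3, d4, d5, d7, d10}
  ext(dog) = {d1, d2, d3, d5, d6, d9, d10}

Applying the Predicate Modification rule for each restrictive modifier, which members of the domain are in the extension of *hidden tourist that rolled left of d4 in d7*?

{d3, d10}

⟦that rolled⟧ = ⟦rolled⟧ = {d1, d2, d3, d4, d5, d7, d10}
⟦left of d4⟧ = {x : ⟨x, d4⟩ ∈ ⟦left of⟧} = {d1, d2, d3, d6, d8, d9, d10, d11}
⟦in d7⟧ = {x : ⟨x, d7⟩ ∈ ⟦in⟧} = {d1, d2, d3, d5, d6, d7, d9, d10, d11}
⟦tourist⟧ = {d1, d2, d3, d4, d6, d7, d9, d10, d11}
… ∩ ⟦that rolled⟧ = {d1, d2, d3, d4, d6, d7, d9, d10, d11} ∩ {d1, d2, d3, d4, d5, d7, d10} = {d1, d2, d3, d4, d7, d10}
… ∩ ⟦left of d4⟧ = {d1, d2, d3, d4, d7, d10} ∩ {d1, d2, d3, d6, d8, d9, d10, d11} = {d1, d2, d3, d10}
… ∩ ⟦in d7⟧ = {d1, d2, d3, d10} ∩ {d1, d2, d3, d5, d6, d7, d9, d10, d11} = {d1, d2, d3, d10}
… ∩ ⟦hidden⟧ = {d1, d2, d3, d10} ∩ {d3, d7, d8, d10, d11} = {d3, d10}
So ⟦hidden tourist that rolled left of d4 in d7⟧ = {d3, d10}.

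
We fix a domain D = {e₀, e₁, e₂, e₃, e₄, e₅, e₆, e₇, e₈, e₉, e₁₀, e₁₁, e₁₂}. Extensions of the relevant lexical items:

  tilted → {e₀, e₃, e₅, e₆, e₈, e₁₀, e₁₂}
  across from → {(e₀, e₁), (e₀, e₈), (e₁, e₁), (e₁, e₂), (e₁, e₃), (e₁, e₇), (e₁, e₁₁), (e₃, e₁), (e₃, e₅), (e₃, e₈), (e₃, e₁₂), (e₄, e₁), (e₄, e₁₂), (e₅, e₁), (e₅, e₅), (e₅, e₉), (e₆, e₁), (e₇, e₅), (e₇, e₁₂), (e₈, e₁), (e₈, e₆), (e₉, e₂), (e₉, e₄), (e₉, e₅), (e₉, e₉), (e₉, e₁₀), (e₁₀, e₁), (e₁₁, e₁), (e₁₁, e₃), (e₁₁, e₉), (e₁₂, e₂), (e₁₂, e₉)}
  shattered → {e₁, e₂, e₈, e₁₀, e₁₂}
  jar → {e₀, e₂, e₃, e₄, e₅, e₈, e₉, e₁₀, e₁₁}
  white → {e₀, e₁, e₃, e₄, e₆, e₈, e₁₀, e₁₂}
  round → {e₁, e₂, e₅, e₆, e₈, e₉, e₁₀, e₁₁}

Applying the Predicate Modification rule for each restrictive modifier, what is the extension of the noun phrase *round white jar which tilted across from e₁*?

⟦which tilted⟧ = ⟦tilted⟧ = {e₀, e₃, e₅, e₆, e₈, e₁₀, e₁₂}
⟦across from e₁⟧ = {x : ⟨x, e₁⟩ ∈ ⟦across from⟧} = {e₀, e₁, e₃, e₄, e₅, e₆, e₈, e₁₀, e₁₁}
⟦jar⟧ = {e₀, e₂, e₃, e₄, e₅, e₈, e₉, e₁₀, e₁₁}
… ∩ ⟦which tilted⟧ = {e₀, e₂, e₃, e₄, e₅, e₈, e₉, e₁₀, e₁₁} ∩ {e₀, e₃, e₅, e₆, e₈, e₁₀, e₁₂} = {e₀, e₃, e₅, e₈, e₁₀}
… ∩ ⟦across from e₁⟧ = {e₀, e₃, e₅, e₈, e₁₀} ∩ {e₀, e₁, e₃, e₄, e₅, e₆, e₈, e₁₀, e₁₁} = {e₀, e₃, e₅, e₈, e₁₀}
… ∩ ⟦round⟧ = {e₀, e₃, e₅, e₈, e₁₀} ∩ {e₁, e₂, e₅, e₆, e₈, e₉, e₁₀, e₁₁} = {e₅, e₈, e₁₀}
… ∩ ⟦white⟧ = {e₅, e₈, e₁₀} ∩ {e₀, e₁, e₃, e₄, e₆, e₈, e₁₀, e₁₂} = {e₈, e₁₀}
So ⟦round white jar which tilted across from e₁⟧ = {e₈, e₁₀}.

{e₈, e₁₀}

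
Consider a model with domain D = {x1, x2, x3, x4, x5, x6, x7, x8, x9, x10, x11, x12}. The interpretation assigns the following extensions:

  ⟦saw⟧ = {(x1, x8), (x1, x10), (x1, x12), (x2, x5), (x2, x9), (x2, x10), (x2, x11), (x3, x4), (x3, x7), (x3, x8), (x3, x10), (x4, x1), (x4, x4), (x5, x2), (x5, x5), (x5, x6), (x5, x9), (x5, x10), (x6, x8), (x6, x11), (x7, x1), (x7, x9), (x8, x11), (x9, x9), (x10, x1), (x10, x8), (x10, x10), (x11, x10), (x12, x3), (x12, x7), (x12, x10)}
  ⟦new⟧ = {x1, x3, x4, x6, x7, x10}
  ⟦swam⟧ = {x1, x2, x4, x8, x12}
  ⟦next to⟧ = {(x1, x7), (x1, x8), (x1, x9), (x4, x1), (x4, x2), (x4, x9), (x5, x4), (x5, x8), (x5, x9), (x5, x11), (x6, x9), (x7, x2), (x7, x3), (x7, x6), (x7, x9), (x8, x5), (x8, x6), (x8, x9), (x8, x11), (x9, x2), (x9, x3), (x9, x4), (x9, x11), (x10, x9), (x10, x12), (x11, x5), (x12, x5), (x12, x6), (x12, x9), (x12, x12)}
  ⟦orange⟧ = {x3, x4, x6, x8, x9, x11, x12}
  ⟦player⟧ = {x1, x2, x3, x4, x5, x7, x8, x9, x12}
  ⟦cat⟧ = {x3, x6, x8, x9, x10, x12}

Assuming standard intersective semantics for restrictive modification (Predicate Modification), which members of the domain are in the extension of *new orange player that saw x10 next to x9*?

{ }

⟦that saw x10⟧ = {x : ⟨x, x10⟩ ∈ ⟦saw⟧} = {x1, x2, x3, x5, x10, x11, x12}
⟦next to x9⟧ = {x : ⟨x, x9⟩ ∈ ⟦next to⟧} = {x1, x4, x5, x6, x7, x8, x10, x12}
⟦player⟧ = {x1, x2, x3, x4, x5, x7, x8, x9, x12}
… ∩ ⟦that saw x10⟧ = {x1, x2, x3, x4, x5, x7, x8, x9, x12} ∩ {x1, x2, x3, x5, x10, x11, x12} = {x1, x2, x3, x5, x12}
… ∩ ⟦next to x9⟧ = {x1, x2, x3, x5, x12} ∩ {x1, x4, x5, x6, x7, x8, x10, x12} = {x1, x5, x12}
… ∩ ⟦new⟧ = {x1, x5, x12} ∩ {x1, x3, x4, x6, x7, x10} = {x1}
… ∩ ⟦orange⟧ = {x1} ∩ {x3, x4, x6, x8, x9, x11, x12} = ∅
So ⟦new orange player that saw x10 next to x9⟧ = { }.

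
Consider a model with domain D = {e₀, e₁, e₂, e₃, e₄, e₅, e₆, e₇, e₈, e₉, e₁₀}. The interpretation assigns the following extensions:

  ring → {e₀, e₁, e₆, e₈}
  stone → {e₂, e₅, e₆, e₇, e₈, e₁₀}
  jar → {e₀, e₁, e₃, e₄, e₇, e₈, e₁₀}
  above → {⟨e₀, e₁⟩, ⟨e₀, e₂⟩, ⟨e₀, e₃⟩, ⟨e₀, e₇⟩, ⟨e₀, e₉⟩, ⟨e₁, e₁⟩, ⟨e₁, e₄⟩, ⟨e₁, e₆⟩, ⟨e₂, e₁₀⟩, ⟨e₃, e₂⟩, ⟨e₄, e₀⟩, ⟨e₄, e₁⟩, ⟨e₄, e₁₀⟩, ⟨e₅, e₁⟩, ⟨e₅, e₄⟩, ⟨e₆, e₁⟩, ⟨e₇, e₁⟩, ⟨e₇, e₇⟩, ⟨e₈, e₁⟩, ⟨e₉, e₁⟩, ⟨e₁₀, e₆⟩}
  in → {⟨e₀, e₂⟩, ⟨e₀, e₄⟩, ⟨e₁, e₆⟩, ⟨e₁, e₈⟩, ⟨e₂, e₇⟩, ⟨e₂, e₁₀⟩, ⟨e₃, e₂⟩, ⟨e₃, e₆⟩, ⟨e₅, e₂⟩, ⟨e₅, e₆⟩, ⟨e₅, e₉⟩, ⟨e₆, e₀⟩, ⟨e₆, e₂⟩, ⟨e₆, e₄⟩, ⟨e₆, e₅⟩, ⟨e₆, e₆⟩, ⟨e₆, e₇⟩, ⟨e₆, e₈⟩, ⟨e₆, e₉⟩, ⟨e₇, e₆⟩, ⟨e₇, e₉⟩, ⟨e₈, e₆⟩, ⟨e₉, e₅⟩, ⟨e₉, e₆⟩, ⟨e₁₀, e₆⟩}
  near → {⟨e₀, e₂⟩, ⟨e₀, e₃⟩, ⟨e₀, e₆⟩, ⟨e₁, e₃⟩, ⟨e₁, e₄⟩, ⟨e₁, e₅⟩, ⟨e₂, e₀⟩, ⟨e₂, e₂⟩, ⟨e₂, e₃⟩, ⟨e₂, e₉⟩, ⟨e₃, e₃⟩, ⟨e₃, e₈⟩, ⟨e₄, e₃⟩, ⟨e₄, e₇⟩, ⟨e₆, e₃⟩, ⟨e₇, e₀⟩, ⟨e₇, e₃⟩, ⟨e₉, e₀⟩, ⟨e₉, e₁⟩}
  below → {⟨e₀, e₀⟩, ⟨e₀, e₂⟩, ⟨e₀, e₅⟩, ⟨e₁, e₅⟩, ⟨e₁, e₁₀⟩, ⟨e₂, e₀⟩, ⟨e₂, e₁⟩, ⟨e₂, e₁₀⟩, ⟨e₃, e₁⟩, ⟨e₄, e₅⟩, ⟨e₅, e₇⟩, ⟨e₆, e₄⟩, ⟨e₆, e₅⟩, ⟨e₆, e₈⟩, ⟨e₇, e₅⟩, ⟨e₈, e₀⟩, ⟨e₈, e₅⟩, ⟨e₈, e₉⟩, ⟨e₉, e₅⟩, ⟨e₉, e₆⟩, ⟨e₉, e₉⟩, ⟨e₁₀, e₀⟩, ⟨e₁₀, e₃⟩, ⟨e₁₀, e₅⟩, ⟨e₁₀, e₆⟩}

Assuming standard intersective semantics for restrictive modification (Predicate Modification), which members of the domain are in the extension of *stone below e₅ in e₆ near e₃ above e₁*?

⟦below e₅⟧ = {x : ⟨x, e₅⟩ ∈ ⟦below⟧} = {e₀, e₁, e₄, e₆, e₇, e₈, e₉, e₁₀}
⟦in e₆⟧ = {x : ⟨x, e₆⟩ ∈ ⟦in⟧} = {e₁, e₃, e₅, e₆, e₇, e₈, e₉, e₁₀}
⟦near e₃⟧ = {x : ⟨x, e₃⟩ ∈ ⟦near⟧} = {e₀, e₁, e₂, e₃, e₄, e₆, e₇}
⟦above e₁⟧ = {x : ⟨x, e₁⟩ ∈ ⟦above⟧} = {e₀, e₁, e₄, e₅, e₆, e₇, e₈, e₉}
⟦stone⟧ = {e₂, e₅, e₆, e₇, e₈, e₁₀}
… ∩ ⟦below e₅⟧ = {e₂, e₅, e₆, e₇, e₈, e₁₀} ∩ {e₀, e₁, e₄, e₆, e₇, e₈, e₉, e₁₀} = {e₆, e₇, e₈, e₁₀}
… ∩ ⟦in e₆⟧ = {e₆, e₇, e₈, e₁₀} ∩ {e₁, e₃, e₅, e₆, e₇, e₈, e₉, e₁₀} = {e₆, e₇, e₈, e₁₀}
… ∩ ⟦near e₃⟧ = {e₆, e₇, e₈, e₁₀} ∩ {e₀, e₁, e₂, e₃, e₄, e₆, e₇} = {e₆, e₇}
… ∩ ⟦above e₁⟧ = {e₆, e₇} ∩ {e₀, e₁, e₄, e₅, e₆, e₇, e₈, e₉} = {e₆, e₇}
So ⟦stone below e₅ in e₆ near e₃ above e₁⟧ = {e₆, e₇}.

{e₆, e₇}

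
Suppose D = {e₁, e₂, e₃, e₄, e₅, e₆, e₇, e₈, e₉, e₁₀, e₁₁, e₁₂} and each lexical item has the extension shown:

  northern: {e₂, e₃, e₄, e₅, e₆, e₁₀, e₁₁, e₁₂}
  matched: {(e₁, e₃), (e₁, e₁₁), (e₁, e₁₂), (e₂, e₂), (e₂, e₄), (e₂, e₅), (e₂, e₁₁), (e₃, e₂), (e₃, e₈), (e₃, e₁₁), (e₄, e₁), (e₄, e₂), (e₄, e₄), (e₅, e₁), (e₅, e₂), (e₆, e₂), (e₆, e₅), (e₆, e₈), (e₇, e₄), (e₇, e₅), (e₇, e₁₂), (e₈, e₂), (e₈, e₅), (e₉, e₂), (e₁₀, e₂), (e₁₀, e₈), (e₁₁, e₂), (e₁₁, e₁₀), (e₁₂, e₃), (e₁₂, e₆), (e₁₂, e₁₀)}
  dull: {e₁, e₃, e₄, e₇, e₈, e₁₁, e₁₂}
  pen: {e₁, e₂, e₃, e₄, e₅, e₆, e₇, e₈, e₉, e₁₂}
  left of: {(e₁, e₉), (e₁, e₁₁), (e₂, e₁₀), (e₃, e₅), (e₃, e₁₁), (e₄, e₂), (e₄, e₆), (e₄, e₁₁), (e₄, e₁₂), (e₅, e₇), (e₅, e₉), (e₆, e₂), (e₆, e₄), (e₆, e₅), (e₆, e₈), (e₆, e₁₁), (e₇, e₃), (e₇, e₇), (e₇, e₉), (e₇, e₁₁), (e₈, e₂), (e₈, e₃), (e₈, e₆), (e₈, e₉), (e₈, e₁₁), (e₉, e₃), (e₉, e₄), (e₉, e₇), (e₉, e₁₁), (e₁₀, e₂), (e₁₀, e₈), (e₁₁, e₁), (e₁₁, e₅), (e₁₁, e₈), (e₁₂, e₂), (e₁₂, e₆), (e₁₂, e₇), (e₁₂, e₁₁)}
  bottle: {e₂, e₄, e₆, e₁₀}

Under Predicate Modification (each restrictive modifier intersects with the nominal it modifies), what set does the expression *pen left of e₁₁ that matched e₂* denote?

{e₃, e₄, e₆, e₈, e₉}

⟦left of e₁₁⟧ = {x : ⟨x, e₁₁⟩ ∈ ⟦left of⟧} = {e₁, e₃, e₄, e₆, e₇, e₈, e₉, e₁₂}
⟦that matched e₂⟧ = {x : ⟨x, e₂⟩ ∈ ⟦matched⟧} = {e₂, e₃, e₄, e₅, e₆, e₈, e₉, e₁₀, e₁₁}
⟦pen⟧ = {e₁, e₂, e₃, e₄, e₅, e₆, e₇, e₈, e₉, e₁₂}
… ∩ ⟦left of e₁₁⟧ = {e₁, e₂, e₃, e₄, e₅, e₆, e₇, e₈, e₉, e₁₂} ∩ {e₁, e₃, e₄, e₆, e₇, e₈, e₉, e₁₂} = {e₁, e₃, e₄, e₆, e₇, e₈, e₉, e₁₂}
… ∩ ⟦that matched e₂⟧ = {e₁, e₃, e₄, e₆, e₇, e₈, e₉, e₁₂} ∩ {e₂, e₃, e₄, e₅, e₆, e₈, e₉, e₁₀, e₁₁} = {e₃, e₄, e₆, e₈, e₉}
So ⟦pen left of e₁₁ that matched e₂⟧ = {e₃, e₄, e₆, e₈, e₉}.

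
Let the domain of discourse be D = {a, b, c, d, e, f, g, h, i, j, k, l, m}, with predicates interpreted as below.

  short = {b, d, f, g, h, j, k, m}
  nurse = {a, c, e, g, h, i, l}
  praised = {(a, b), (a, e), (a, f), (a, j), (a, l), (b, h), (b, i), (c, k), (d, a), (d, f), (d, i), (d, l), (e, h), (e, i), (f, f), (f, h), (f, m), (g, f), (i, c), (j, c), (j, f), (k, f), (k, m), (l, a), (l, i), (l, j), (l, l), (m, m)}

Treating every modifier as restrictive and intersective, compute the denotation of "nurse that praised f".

{a, g}

⟦that praised f⟧ = {x : ⟨x, f⟩ ∈ ⟦praised⟧} = {a, d, f, g, j, k}
⟦nurse⟧ = {a, c, e, g, h, i, l}
… ∩ ⟦that praised f⟧ = {a, c, e, g, h, i, l} ∩ {a, d, f, g, j, k} = {a, g}
So ⟦nurse that praised f⟧ = {a, g}.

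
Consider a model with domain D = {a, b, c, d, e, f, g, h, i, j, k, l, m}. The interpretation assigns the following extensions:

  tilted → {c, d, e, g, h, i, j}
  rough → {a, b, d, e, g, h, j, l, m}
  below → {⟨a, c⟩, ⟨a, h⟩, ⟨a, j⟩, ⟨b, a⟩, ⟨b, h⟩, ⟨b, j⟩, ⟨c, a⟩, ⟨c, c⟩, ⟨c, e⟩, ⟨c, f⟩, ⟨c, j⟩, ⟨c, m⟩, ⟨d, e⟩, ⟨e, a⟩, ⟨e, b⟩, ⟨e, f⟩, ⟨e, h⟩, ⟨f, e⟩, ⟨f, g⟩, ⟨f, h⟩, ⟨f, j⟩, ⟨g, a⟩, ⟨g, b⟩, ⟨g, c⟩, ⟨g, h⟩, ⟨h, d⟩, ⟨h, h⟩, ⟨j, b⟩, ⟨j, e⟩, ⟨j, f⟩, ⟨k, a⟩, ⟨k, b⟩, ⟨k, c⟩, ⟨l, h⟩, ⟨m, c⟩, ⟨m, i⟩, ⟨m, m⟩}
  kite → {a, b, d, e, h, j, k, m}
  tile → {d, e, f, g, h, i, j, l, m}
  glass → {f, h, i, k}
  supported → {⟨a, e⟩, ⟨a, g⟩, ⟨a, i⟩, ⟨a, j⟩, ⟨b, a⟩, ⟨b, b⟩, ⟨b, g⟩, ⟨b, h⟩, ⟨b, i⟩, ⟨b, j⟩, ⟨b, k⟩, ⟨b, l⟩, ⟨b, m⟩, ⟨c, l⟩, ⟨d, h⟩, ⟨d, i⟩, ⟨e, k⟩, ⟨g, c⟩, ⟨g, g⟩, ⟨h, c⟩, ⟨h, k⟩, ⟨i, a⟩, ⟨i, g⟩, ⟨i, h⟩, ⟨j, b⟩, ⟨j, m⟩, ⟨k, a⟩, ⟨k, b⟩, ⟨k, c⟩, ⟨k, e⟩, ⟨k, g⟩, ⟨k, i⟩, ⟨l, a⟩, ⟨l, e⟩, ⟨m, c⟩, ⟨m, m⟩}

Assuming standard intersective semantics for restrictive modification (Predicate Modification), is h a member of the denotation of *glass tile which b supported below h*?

yes

⟦which b supported⟧ = {x : ⟨b, x⟩ ∈ ⟦supported⟧} = {a, b, g, h, i, j, k, l, m}
⟦below h⟧ = {x : ⟨x, h⟩ ∈ ⟦below⟧} = {a, b, e, f, g, h, l}
⟦tile⟧ = {d, e, f, g, h, i, j, l, m}
… ∩ ⟦which b supported⟧ = {d, e, f, g, h, i, j, l, m} ∩ {a, b, g, h, i, j, k, l, m} = {g, h, i, j, l, m}
… ∩ ⟦below h⟧ = {g, h, i, j, l, m} ∩ {a, b, e, f, g, h, l} = {g, h, l}
… ∩ ⟦glass⟧ = {g, h, l} ∩ {f, h, i, k} = {h}
⟦glass tile which b supported below h⟧ = {h}; h ∈ this set.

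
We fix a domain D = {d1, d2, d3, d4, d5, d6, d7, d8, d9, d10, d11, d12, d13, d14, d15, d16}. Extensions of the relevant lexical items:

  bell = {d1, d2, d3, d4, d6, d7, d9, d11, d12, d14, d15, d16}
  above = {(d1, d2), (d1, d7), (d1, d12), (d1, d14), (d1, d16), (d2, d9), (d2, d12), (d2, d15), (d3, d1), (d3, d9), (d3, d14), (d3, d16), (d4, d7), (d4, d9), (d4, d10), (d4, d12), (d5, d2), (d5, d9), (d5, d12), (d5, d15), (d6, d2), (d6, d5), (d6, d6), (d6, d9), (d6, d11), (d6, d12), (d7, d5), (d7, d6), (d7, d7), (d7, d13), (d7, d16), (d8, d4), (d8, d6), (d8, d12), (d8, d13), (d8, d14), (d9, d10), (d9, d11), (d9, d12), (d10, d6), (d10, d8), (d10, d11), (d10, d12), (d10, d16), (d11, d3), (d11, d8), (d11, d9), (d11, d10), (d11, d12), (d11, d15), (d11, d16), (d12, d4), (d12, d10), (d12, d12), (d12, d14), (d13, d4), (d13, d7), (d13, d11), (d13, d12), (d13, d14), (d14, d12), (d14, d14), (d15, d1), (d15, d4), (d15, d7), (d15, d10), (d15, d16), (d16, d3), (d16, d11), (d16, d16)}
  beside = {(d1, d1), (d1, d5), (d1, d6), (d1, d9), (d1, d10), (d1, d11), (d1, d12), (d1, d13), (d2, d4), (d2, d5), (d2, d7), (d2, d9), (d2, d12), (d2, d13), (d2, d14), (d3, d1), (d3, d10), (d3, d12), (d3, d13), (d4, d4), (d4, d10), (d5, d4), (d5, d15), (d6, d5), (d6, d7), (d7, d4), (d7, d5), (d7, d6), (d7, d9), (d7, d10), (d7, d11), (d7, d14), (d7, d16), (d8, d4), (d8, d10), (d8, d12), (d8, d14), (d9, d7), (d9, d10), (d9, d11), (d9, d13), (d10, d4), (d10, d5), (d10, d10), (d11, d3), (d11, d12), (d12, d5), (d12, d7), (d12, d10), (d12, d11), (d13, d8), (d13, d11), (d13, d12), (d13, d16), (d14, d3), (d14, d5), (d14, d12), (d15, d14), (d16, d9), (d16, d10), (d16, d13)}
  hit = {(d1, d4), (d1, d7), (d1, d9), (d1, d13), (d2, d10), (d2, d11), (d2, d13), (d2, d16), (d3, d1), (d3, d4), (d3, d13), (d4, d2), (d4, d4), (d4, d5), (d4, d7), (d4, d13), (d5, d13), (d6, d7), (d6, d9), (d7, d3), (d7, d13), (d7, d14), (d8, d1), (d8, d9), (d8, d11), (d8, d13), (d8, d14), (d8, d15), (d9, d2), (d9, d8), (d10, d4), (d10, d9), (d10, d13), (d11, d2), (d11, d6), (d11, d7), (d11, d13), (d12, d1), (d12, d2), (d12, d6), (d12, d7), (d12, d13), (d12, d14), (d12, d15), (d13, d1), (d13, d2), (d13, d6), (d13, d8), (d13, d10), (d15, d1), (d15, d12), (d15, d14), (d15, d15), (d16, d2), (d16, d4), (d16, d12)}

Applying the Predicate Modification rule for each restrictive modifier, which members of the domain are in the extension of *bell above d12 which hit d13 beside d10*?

⟦above d12⟧ = {x : ⟨x, d12⟩ ∈ ⟦above⟧} = {d1, d2, d4, d5, d6, d8, d9, d10, d11, d12, d13, d14}
⟦which hit d13⟧ = {x : ⟨x, d13⟩ ∈ ⟦hit⟧} = {d1, d2, d3, d4, d5, d7, d8, d10, d11, d12}
⟦beside d10⟧ = {x : ⟨x, d10⟩ ∈ ⟦beside⟧} = {d1, d3, d4, d7, d8, d9, d10, d12, d16}
⟦bell⟧ = {d1, d2, d3, d4, d6, d7, d9, d11, d12, d14, d15, d16}
… ∩ ⟦above d12⟧ = {d1, d2, d3, d4, d6, d7, d9, d11, d12, d14, d15, d16} ∩ {d1, d2, d4, d5, d6, d8, d9, d10, d11, d12, d13, d14} = {d1, d2, d4, d6, d9, d11, d12, d14}
… ∩ ⟦which hit d13⟧ = {d1, d2, d4, d6, d9, d11, d12, d14} ∩ {d1, d2, d3, d4, d5, d7, d8, d10, d11, d12} = {d1, d2, d4, d11, d12}
… ∩ ⟦beside d10⟧ = {d1, d2, d4, d11, d12} ∩ {d1, d3, d4, d7, d8, d9, d10, d12, d16} = {d1, d4, d12}
So ⟦bell above d12 which hit d13 beside d10⟧ = {d1, d4, d12}.

{d1, d4, d12}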